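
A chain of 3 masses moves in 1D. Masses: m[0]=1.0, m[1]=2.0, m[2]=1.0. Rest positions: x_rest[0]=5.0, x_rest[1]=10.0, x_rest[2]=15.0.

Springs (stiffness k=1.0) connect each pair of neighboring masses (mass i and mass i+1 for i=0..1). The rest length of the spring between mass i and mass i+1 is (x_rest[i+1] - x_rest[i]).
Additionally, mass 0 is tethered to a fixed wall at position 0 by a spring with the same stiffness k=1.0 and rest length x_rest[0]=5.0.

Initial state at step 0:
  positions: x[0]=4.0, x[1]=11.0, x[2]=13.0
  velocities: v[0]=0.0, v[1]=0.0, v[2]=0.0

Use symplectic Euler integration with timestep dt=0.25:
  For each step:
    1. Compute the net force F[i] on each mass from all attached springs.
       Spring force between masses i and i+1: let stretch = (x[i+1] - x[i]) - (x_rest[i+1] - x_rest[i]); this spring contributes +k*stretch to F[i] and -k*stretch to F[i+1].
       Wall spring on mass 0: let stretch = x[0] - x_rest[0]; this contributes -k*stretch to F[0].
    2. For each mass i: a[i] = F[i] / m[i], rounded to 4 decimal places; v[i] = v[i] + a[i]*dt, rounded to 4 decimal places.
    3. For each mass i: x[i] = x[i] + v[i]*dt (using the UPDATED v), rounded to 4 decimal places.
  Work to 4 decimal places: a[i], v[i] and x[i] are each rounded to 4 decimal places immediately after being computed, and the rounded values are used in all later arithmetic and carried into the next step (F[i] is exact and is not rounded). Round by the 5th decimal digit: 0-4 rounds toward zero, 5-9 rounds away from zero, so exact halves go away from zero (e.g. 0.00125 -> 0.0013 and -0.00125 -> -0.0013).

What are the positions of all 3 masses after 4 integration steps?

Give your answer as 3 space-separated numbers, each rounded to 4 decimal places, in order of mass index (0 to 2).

Answer: 5.4146 9.7389 14.5713

Derivation:
Step 0: x=[4.0000 11.0000 13.0000] v=[0.0000 0.0000 0.0000]
Step 1: x=[4.1875 10.8438 13.1875] v=[0.7500 -0.6250 0.7500]
Step 2: x=[4.5293 10.5528 13.5410] v=[1.3672 -1.1641 1.4141]
Step 3: x=[4.9645 10.1669 14.0203] v=[1.7408 -1.5435 1.9171]
Step 4: x=[5.4146 9.7389 14.5713] v=[1.8003 -1.7121 2.2038]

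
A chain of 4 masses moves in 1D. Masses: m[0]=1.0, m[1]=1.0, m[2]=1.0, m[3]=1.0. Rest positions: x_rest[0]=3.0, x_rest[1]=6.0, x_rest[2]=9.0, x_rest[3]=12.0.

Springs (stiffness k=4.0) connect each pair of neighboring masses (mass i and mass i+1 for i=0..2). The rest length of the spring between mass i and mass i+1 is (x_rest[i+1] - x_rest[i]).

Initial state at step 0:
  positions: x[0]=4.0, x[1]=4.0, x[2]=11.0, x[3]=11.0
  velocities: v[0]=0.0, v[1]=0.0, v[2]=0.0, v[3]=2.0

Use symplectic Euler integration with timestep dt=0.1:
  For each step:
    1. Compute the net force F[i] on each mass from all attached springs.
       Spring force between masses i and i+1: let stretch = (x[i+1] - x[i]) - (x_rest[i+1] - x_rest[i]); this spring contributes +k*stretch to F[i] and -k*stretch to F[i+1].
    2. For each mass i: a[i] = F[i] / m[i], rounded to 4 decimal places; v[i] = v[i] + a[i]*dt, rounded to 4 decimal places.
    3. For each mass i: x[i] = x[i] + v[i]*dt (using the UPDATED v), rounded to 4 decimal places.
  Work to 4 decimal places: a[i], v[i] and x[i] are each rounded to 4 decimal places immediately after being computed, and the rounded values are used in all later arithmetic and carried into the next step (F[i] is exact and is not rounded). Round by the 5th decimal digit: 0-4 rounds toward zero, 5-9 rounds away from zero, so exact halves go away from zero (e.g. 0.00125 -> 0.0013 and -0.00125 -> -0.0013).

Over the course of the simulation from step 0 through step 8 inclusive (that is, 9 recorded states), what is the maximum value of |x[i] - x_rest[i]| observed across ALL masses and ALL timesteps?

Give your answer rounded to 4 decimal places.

Step 0: x=[4.0000 4.0000 11.0000 11.0000] v=[0.0000 0.0000 0.0000 2.0000]
Step 1: x=[3.8800 4.2800 10.7200 11.3200] v=[-1.2000 2.8000 -2.8000 3.2000]
Step 2: x=[3.6560 4.8016 10.2064 11.7360] v=[-2.2400 5.2160 -5.1360 4.1600]
Step 3: x=[3.3578 5.4936 9.5378 12.2108] v=[-2.9818 6.9197 -6.6861 4.7482]
Step 4: x=[3.0251 6.2619 8.8143 12.6987] v=[-3.3275 7.6831 -7.2346 4.8790]
Step 5: x=[2.7018 7.0028 8.1441 13.1512] v=[-3.2328 7.4093 -6.7018 4.5252]
Step 6: x=[2.4306 7.6173 7.6286 13.5234] v=[-2.7124 6.1454 -5.1555 3.7224]
Step 7: x=[2.2468 8.0248 7.3484 13.7799] v=[-1.8377 4.0752 -2.8021 2.5645]
Step 8: x=[2.1742 8.1741 7.3525 13.8991] v=[-0.7265 1.4934 0.0411 1.1919]
Max displacement = 2.1741

Answer: 2.1741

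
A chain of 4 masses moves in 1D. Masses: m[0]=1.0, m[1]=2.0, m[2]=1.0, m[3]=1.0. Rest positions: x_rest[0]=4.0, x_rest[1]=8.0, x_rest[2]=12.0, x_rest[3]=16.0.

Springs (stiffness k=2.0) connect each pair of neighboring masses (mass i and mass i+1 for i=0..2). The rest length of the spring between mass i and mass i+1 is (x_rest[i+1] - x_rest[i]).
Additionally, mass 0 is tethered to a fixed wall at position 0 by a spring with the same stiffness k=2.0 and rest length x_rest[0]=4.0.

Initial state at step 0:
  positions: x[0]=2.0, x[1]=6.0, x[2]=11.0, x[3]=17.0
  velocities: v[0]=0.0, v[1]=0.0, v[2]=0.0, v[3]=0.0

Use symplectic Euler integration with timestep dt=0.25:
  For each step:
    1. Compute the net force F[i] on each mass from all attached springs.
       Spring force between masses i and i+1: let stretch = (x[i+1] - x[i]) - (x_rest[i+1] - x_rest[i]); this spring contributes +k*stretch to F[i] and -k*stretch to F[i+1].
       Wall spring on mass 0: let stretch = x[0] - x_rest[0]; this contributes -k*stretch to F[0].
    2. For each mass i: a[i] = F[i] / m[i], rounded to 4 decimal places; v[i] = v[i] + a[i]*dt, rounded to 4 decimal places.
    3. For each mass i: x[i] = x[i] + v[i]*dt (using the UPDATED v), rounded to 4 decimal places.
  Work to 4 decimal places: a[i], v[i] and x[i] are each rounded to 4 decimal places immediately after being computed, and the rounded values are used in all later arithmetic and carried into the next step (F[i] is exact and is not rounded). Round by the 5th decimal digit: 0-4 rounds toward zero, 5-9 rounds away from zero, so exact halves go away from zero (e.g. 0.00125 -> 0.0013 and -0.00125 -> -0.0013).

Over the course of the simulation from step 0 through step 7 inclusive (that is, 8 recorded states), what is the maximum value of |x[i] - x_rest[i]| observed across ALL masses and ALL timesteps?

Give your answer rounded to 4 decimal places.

Answer: 2.1494

Derivation:
Step 0: x=[2.0000 6.0000 11.0000 17.0000] v=[0.0000 0.0000 0.0000 0.0000]
Step 1: x=[2.2500 6.0625 11.1250 16.7500] v=[1.0000 0.2500 0.5000 -1.0000]
Step 2: x=[2.6953 6.2031 11.3203 16.2969] v=[1.7813 0.5625 0.7813 -1.8125]
Step 3: x=[3.2422 6.4443 11.4981 15.7217] v=[2.1876 0.9649 0.7110 -2.3008]
Step 4: x=[3.7841 6.8013 11.5721 15.1186] v=[2.1676 1.4278 0.2959 -2.4126]
Step 5: x=[4.2302 7.2679 11.4930 14.5721] v=[1.7842 1.8662 -0.3163 -2.1859]
Step 6: x=[4.5272 7.8087 11.2707 14.1407] v=[1.1880 2.1631 -0.8893 -1.7255]
Step 7: x=[4.6685 8.3608 10.9744 13.8506] v=[0.5652 2.2082 -1.1853 -1.1605]
Max displacement = 2.1494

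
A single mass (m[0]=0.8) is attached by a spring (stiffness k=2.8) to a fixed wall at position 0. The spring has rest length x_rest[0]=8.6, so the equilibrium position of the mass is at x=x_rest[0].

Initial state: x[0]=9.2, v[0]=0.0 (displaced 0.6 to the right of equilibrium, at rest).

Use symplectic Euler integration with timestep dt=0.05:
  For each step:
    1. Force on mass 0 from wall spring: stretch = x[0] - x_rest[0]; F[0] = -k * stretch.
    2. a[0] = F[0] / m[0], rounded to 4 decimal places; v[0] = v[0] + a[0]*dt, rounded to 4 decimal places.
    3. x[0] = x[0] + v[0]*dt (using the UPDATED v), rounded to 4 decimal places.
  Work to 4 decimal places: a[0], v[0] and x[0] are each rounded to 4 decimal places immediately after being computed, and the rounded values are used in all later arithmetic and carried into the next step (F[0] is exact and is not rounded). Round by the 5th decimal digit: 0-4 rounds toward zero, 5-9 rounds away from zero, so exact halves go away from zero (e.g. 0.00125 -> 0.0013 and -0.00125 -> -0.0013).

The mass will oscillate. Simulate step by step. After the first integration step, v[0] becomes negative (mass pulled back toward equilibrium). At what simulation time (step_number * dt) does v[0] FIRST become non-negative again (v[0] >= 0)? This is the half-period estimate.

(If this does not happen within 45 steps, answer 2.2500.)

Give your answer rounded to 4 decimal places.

Answer: 1.7000

Derivation:
Step 0: x=[9.2000] v=[0.0000]
Step 1: x=[9.1948] v=[-0.1050]
Step 2: x=[9.1843] v=[-0.2091]
Step 3: x=[9.1687] v=[-0.3114]
Step 4: x=[9.1482] v=[-0.4109]
Step 5: x=[9.1229] v=[-0.5068]
Step 6: x=[9.0930] v=[-0.5983]
Step 7: x=[9.0588] v=[-0.6846]
Step 8: x=[9.0206] v=[-0.7649]
Step 9: x=[8.9787] v=[-0.8385]
Step 10: x=[8.9335] v=[-0.9048]
Step 11: x=[8.8853] v=[-0.9632]
Step 12: x=[8.8346] v=[-1.0131]
Step 13: x=[8.7819] v=[-1.0542]
Step 14: x=[8.7276] v=[-1.0860]
Step 15: x=[8.6722] v=[-1.1083]
Step 16: x=[8.6162] v=[-1.1209]
Step 17: x=[8.5600] v=[-1.1237]
Step 18: x=[8.5042] v=[-1.1167]
Step 19: x=[8.4492] v=[-1.0999]
Step 20: x=[8.3955] v=[-1.0735]
Step 21: x=[8.3436] v=[-1.0377]
Step 22: x=[8.2940] v=[-0.9928]
Step 23: x=[8.2470] v=[-0.9393]
Step 24: x=[8.2031] v=[-0.8775]
Step 25: x=[8.1627] v=[-0.8080]
Step 26: x=[8.1261] v=[-0.7315]
Step 27: x=[8.0937] v=[-0.6486]
Step 28: x=[8.0657] v=[-0.5600]
Step 29: x=[8.0424] v=[-0.4665]
Step 30: x=[8.0240] v=[-0.3689]
Step 31: x=[8.0106] v=[-0.2681]
Step 32: x=[8.0024] v=[-0.1650]
Step 33: x=[7.9994] v=[-0.0604]
Step 34: x=[8.0016] v=[0.0447]
First v>=0 after going negative at step 34, time=1.7000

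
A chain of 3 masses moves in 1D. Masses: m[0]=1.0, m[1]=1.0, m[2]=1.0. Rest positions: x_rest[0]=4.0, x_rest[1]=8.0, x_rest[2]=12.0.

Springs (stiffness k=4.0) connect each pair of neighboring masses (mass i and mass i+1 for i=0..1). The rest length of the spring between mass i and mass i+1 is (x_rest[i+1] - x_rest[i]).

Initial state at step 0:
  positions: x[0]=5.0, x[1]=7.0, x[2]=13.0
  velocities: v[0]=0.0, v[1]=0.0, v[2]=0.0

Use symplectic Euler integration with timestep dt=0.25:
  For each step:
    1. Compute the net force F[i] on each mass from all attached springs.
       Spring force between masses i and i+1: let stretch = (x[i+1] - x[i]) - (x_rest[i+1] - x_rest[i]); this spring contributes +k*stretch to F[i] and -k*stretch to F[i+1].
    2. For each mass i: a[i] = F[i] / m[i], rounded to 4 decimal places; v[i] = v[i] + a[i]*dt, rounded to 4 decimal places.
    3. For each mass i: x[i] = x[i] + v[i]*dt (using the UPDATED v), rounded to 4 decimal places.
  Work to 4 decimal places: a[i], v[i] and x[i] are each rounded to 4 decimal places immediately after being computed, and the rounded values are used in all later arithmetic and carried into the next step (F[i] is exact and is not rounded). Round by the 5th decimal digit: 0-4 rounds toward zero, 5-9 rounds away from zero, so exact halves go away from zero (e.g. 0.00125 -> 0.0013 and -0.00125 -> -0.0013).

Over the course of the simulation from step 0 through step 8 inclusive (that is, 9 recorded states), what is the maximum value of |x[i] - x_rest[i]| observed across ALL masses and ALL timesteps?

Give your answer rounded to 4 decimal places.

Step 0: x=[5.0000 7.0000 13.0000] v=[0.0000 0.0000 0.0000]
Step 1: x=[4.5000 8.0000 12.5000] v=[-2.0000 4.0000 -2.0000]
Step 2: x=[3.8750 9.2500 11.8750] v=[-2.5000 5.0000 -2.5000]
Step 3: x=[3.5938 9.8125 11.5938] v=[-1.1250 2.2500 -1.1250]
Step 4: x=[3.8672 9.2657 11.8672] v=[1.0937 -2.1874 1.0937]
Step 5: x=[4.4903 8.0196 12.4903] v=[2.4922 -4.9844 2.4922]
Step 6: x=[4.9957 7.0089 12.9957] v=[2.0215 -4.0430 2.0215]
Step 7: x=[5.0044 6.9916 13.0044] v=[0.0347 -0.0694 0.0347]
Step 8: x=[4.5099 7.9807 12.5099] v=[-1.9781 3.9562 -1.9781]
Max displacement = 1.8125

Answer: 1.8125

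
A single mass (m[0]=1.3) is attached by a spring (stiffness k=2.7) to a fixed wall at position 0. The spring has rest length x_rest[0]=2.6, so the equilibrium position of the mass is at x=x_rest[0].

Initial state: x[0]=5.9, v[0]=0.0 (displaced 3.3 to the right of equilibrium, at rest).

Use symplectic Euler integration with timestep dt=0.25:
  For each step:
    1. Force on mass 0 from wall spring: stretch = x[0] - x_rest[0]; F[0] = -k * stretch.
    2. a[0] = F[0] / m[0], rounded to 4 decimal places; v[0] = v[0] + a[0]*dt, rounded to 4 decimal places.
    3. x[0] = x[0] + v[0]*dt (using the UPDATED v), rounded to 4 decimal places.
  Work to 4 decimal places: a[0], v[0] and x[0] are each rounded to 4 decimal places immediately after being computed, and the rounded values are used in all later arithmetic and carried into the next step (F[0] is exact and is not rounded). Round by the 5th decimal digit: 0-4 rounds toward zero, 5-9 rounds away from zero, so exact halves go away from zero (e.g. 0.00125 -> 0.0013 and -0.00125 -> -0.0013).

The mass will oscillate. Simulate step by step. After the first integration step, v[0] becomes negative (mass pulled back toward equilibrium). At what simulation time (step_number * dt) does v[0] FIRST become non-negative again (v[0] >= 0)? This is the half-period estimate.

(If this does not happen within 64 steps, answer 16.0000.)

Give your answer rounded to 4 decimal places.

Answer: 2.2500

Derivation:
Step 0: x=[5.9000] v=[0.0000]
Step 1: x=[5.4716] v=[-1.7135]
Step 2: x=[4.6705] v=[-3.2045]
Step 3: x=[3.6006] v=[-4.2796]
Step 4: x=[2.4008] v=[-4.7992]
Step 5: x=[1.2269] v=[-4.6958]
Step 6: x=[0.2312] v=[-3.9829]
Step 7: x=[-0.4571] v=[-2.7530]
Step 8: x=[-0.7485] v=[-1.1657]
Step 9: x=[-0.6053] v=[0.5730]
First v>=0 after going negative at step 9, time=2.2500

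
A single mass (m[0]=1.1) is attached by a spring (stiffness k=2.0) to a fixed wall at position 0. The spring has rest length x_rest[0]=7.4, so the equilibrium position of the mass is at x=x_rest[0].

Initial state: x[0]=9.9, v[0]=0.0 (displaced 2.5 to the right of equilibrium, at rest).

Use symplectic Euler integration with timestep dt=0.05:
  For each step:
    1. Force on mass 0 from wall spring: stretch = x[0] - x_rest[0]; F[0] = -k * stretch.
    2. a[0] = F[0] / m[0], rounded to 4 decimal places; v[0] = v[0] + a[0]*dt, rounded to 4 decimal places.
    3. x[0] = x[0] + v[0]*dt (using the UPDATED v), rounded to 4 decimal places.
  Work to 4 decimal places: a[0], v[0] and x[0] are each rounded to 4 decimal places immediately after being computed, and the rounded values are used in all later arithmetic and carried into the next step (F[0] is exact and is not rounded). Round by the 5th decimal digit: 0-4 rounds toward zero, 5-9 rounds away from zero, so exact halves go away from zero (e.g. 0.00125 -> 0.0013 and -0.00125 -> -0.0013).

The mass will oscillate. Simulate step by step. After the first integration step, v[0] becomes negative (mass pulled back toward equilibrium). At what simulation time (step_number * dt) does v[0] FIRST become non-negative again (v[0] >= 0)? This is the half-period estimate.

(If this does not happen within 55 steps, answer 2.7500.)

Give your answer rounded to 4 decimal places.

Answer: 2.3500

Derivation:
Step 0: x=[9.9000] v=[0.0000]
Step 1: x=[9.8886] v=[-0.2273]
Step 2: x=[9.8659] v=[-0.4535]
Step 3: x=[9.8320] v=[-0.6777]
Step 4: x=[9.7871] v=[-0.8988]
Step 5: x=[9.7313] v=[-1.1158]
Step 6: x=[9.6649] v=[-1.3277]
Step 7: x=[9.5882] v=[-1.5336]
Step 8: x=[9.5016] v=[-1.7325]
Step 9: x=[9.4054] v=[-1.9236]
Step 10: x=[9.3001] v=[-2.1059]
Step 11: x=[9.1862] v=[-2.2786]
Step 12: x=[9.0642] v=[-2.4410]
Step 13: x=[8.9346] v=[-2.5923]
Step 14: x=[8.7980] v=[-2.7318]
Step 15: x=[8.6551] v=[-2.8589]
Step 16: x=[8.5065] v=[-2.9730]
Step 17: x=[8.3528] v=[-3.0736]
Step 18: x=[8.1948] v=[-3.1602]
Step 19: x=[8.0332] v=[-3.2325]
Step 20: x=[7.8687] v=[-3.2901]
Step 21: x=[7.7021] v=[-3.3327]
Step 22: x=[7.5341] v=[-3.3602]
Step 23: x=[7.3655] v=[-3.3724]
Step 24: x=[7.1970] v=[-3.3693]
Step 25: x=[7.0295] v=[-3.3508]
Step 26: x=[6.8636] v=[-3.3171]
Step 27: x=[6.7002] v=[-3.2683]
Step 28: x=[6.5400] v=[-3.2047]
Step 29: x=[6.3837] v=[-3.1265]
Step 30: x=[6.2320] v=[-3.0341]
Step 31: x=[6.0856] v=[-2.9279]
Step 32: x=[5.9452] v=[-2.8084]
Step 33: x=[5.8114] v=[-2.6761]
Step 34: x=[5.6848] v=[-2.5317]
Step 35: x=[5.5660] v=[-2.3758]
Step 36: x=[5.4555] v=[-2.2091]
Step 37: x=[5.3539] v=[-2.0323]
Step 38: x=[5.2616] v=[-1.8463]
Step 39: x=[5.1790] v=[-1.6519]
Step 40: x=[5.1065] v=[-1.4500]
Step 41: x=[5.0444] v=[-1.2415]
Step 42: x=[4.9930] v=[-1.0274]
Step 43: x=[4.9526] v=[-0.8086]
Step 44: x=[4.9233] v=[-0.5861]
Step 45: x=[4.9053] v=[-0.3609]
Step 46: x=[4.8986] v=[-0.1341]
Step 47: x=[4.9033] v=[0.0933]
First v>=0 after going negative at step 47, time=2.3500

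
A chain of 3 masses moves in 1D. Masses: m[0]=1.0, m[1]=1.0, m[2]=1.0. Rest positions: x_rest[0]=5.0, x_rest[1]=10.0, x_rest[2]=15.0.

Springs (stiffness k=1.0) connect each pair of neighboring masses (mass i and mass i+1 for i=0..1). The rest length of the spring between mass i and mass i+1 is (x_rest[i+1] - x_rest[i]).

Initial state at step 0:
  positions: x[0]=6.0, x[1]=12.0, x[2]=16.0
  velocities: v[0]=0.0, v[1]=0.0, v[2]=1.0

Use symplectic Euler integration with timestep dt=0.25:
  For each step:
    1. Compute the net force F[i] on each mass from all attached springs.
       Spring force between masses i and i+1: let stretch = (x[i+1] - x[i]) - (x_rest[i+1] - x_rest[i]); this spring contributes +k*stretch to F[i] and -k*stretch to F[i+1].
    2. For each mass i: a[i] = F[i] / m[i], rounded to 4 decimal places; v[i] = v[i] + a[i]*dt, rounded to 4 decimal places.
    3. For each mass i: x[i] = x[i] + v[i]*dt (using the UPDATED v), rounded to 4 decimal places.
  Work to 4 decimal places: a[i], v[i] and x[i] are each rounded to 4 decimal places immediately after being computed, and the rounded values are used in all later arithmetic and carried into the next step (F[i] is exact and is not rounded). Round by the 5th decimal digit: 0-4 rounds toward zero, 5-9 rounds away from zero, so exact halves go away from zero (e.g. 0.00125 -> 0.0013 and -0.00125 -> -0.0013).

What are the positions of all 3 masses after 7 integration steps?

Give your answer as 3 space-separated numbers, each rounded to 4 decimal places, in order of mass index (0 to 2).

Step 0: x=[6.0000 12.0000 16.0000] v=[0.0000 0.0000 1.0000]
Step 1: x=[6.0625 11.8750 16.3125] v=[0.2500 -0.5000 1.2500]
Step 2: x=[6.1758 11.6641 16.6602] v=[0.4531 -0.8438 1.3906]
Step 3: x=[6.3196 11.4224 17.0081] v=[0.5752 -0.9669 1.3916]
Step 4: x=[6.4698 11.2109 17.3194] v=[0.6009 -0.8462 1.2452]
Step 5: x=[6.6039 11.0848 17.5614] v=[0.5362 -0.5044 0.9681]
Step 6: x=[6.7055 11.0834 17.7112] v=[0.4064 -0.0055 0.5990]
Step 7: x=[6.7682 11.2227 17.7592] v=[0.2509 0.5570 0.1921]

Answer: 6.7682 11.2227 17.7592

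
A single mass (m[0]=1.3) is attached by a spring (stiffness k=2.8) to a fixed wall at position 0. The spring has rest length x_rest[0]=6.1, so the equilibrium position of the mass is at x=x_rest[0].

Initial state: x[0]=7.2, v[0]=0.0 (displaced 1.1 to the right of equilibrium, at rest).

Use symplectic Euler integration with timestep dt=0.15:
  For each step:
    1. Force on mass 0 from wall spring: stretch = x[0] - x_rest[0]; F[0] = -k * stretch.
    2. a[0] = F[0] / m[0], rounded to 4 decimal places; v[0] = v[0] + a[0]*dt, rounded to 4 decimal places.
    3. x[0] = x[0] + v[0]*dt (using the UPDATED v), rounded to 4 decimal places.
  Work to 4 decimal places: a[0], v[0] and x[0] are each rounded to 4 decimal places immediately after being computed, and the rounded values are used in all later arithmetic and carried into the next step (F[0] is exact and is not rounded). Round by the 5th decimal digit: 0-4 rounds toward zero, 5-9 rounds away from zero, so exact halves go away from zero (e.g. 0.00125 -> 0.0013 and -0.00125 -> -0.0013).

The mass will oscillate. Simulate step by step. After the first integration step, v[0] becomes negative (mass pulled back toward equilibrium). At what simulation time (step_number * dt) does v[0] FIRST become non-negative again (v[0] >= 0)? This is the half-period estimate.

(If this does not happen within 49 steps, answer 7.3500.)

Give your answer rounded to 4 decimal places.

Answer: 2.2500

Derivation:
Step 0: x=[7.2000] v=[0.0000]
Step 1: x=[7.1467] v=[-0.3554]
Step 2: x=[7.0427] v=[-0.6936]
Step 3: x=[6.8930] v=[-0.9982]
Step 4: x=[6.7048] v=[-1.2544]
Step 5: x=[6.4873] v=[-1.4498]
Step 6: x=[6.2511] v=[-1.5749]
Step 7: x=[6.0075] v=[-1.6237]
Step 8: x=[5.7684] v=[-1.5938]
Step 9: x=[5.5454] v=[-1.4867]
Step 10: x=[5.3493] v=[-1.3075]
Step 11: x=[5.1896] v=[-1.0650]
Step 12: x=[5.0740] v=[-0.7709]
Step 13: x=[5.0081] v=[-0.4394]
Step 14: x=[4.9951] v=[-0.0866]
Step 15: x=[5.0357] v=[0.2704]
First v>=0 after going negative at step 15, time=2.2500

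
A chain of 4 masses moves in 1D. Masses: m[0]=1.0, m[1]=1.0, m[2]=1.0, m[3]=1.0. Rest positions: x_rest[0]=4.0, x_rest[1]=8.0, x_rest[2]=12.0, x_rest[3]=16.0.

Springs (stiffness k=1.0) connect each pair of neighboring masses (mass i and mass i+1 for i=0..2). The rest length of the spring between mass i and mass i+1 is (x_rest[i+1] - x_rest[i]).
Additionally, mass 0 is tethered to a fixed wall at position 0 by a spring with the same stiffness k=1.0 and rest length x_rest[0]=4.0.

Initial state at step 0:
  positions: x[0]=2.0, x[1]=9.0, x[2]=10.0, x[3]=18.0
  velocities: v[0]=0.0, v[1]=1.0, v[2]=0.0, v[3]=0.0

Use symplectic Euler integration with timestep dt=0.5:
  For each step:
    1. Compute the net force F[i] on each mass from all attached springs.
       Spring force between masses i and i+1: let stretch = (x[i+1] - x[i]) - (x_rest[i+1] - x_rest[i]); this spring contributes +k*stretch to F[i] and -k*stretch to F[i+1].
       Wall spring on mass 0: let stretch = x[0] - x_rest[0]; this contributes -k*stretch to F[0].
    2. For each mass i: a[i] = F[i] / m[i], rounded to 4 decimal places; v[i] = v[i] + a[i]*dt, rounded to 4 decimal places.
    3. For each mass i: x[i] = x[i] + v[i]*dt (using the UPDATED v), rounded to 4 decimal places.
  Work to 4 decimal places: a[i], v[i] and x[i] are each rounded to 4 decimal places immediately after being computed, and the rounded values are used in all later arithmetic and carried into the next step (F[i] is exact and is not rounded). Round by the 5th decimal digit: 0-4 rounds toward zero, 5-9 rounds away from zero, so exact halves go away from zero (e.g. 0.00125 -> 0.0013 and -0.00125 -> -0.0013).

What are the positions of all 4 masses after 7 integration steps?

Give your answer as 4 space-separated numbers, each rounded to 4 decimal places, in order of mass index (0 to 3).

Step 0: x=[2.0000 9.0000 10.0000 18.0000] v=[0.0000 1.0000 0.0000 0.0000]
Step 1: x=[3.2500 8.0000 11.7500 17.0000] v=[2.5000 -2.0000 3.5000 -2.0000]
Step 2: x=[4.8750 6.7500 13.8750 15.6875] v=[3.2500 -2.5000 4.2500 -2.6250]
Step 3: x=[5.7500 6.8125 14.6719 14.9219] v=[1.7500 0.1250 1.5938 -1.5313]
Step 4: x=[5.4531 8.5743 13.5665 15.0938] v=[-0.5938 3.5235 -2.2109 0.3437]
Step 5: x=[4.5732 10.8038 11.5948 15.8839] v=[-1.7598 4.4590 -3.9434 1.5801]
Step 6: x=[4.1077 11.6734 10.4976 16.6017] v=[-0.9311 1.7392 -2.1944 1.4356]
Step 7: x=[4.5067 10.3576 11.2204 16.7935] v=[0.7979 -2.6316 1.4456 0.3836]

Answer: 4.5067 10.3576 11.2204 16.7935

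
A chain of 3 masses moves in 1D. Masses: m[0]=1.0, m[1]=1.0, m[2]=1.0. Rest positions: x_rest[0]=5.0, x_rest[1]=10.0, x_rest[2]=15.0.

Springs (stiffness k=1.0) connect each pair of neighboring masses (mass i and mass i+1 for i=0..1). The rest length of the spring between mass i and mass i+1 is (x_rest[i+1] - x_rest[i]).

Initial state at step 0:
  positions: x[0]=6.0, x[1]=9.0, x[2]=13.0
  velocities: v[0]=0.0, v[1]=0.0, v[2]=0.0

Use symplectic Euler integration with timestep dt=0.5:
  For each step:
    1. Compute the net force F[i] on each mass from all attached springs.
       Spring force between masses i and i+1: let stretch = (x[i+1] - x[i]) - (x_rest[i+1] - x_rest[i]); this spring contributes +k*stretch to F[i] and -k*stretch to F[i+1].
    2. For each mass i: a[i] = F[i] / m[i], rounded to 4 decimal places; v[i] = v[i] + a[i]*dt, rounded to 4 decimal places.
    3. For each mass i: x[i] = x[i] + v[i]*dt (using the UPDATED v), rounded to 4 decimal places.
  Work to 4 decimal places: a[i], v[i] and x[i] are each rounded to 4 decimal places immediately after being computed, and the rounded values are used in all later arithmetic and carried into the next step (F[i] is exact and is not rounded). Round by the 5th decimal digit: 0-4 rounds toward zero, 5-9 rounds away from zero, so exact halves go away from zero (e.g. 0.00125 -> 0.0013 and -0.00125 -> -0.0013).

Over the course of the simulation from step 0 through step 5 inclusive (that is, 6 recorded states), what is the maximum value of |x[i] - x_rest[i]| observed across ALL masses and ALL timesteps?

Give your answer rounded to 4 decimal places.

Answer: 2.0761

Derivation:
Step 0: x=[6.0000 9.0000 13.0000] v=[0.0000 0.0000 0.0000]
Step 1: x=[5.5000 9.2500 13.2500] v=[-1.0000 0.5000 0.5000]
Step 2: x=[4.6875 9.5625 13.7500] v=[-1.6250 0.6250 1.0000]
Step 3: x=[3.8438 9.7032 14.4532] v=[-1.6875 0.2813 1.4063]
Step 4: x=[3.2149 9.5665 15.2189] v=[-1.2578 -0.2734 1.5313]
Step 5: x=[2.9239 9.2550 15.8215] v=[-0.5820 -0.6230 1.2051]
Max displacement = 2.0761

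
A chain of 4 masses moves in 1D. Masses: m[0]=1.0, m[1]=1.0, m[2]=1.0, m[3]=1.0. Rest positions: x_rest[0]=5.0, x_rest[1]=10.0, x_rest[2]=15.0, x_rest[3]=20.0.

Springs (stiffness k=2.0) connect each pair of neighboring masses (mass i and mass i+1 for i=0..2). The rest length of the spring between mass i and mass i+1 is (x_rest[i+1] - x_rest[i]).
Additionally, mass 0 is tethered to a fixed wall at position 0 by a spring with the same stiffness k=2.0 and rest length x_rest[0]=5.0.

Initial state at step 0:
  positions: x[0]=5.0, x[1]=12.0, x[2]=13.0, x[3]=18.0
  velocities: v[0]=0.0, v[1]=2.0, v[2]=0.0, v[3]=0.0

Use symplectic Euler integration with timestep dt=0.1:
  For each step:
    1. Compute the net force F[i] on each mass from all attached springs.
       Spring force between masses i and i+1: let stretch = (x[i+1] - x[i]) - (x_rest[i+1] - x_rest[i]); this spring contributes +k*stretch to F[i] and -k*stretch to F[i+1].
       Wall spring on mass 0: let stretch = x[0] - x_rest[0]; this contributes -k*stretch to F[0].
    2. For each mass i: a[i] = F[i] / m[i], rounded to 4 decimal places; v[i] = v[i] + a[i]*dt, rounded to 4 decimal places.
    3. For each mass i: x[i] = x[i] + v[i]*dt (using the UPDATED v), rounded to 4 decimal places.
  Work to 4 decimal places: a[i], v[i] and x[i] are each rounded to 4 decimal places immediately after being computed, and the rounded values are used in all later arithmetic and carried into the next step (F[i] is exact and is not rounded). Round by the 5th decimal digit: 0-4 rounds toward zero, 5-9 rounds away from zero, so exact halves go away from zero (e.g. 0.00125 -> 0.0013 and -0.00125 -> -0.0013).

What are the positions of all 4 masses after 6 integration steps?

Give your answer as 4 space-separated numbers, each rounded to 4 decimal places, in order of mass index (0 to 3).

Answer: 5.7075 10.8909 14.4432 18.1045

Derivation:
Step 0: x=[5.0000 12.0000 13.0000 18.0000] v=[0.0000 2.0000 0.0000 0.0000]
Step 1: x=[5.0400 12.0800 13.0800 18.0000] v=[0.4000 0.8000 0.8000 0.0000]
Step 2: x=[5.1200 12.0392 13.2384 18.0016] v=[0.8000 -0.4080 1.5840 0.0160]
Step 3: x=[5.2360 11.8840 13.4681 18.0079] v=[1.1598 -1.5520 2.2968 0.0634]
Step 4: x=[5.3802 11.6275 13.7569 18.0234] v=[1.4422 -2.5648 2.8879 0.1554]
Step 5: x=[5.5418 11.2887 14.0884 18.0536] v=[1.6156 -3.3884 3.3153 0.3021]
Step 6: x=[5.7075 10.8909 14.4432 18.1045] v=[1.6566 -3.9778 3.5484 0.5091]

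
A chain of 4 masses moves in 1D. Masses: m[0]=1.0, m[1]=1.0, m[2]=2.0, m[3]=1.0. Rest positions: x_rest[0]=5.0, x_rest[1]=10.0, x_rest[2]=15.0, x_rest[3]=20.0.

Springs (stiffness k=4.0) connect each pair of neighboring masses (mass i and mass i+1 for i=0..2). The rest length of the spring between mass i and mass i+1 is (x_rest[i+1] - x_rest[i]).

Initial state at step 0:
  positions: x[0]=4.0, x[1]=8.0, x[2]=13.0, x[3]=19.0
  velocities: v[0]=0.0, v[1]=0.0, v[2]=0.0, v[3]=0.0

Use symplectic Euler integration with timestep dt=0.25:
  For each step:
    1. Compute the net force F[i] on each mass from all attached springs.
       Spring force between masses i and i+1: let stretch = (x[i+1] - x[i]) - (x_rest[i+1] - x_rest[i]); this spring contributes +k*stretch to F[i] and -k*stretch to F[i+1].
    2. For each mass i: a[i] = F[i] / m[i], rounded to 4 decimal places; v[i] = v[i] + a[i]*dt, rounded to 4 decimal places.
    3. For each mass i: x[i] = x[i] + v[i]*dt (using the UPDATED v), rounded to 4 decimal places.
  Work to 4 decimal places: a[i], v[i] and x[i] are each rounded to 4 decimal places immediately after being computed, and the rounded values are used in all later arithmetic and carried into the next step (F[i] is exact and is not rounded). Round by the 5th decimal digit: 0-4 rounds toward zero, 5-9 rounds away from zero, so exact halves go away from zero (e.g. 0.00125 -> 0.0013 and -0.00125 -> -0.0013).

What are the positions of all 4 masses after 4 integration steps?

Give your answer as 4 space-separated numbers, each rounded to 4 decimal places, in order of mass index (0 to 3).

Step 0: x=[4.0000 8.0000 13.0000 19.0000] v=[0.0000 0.0000 0.0000 0.0000]
Step 1: x=[3.7500 8.2500 13.1250 18.7500] v=[-1.0000 1.0000 0.5000 -1.0000]
Step 2: x=[3.3750 8.5938 13.3438 18.3438] v=[-1.5000 1.3750 0.8750 -1.6250]
Step 3: x=[3.0547 8.8204 13.5938 17.9376] v=[-1.2812 0.9062 1.0000 -1.6250]
Step 4: x=[2.9258 8.7989 13.7901 17.6954] v=[-0.5155 -0.0861 0.7852 -0.9688]

Answer: 2.9258 8.7989 13.7901 17.6954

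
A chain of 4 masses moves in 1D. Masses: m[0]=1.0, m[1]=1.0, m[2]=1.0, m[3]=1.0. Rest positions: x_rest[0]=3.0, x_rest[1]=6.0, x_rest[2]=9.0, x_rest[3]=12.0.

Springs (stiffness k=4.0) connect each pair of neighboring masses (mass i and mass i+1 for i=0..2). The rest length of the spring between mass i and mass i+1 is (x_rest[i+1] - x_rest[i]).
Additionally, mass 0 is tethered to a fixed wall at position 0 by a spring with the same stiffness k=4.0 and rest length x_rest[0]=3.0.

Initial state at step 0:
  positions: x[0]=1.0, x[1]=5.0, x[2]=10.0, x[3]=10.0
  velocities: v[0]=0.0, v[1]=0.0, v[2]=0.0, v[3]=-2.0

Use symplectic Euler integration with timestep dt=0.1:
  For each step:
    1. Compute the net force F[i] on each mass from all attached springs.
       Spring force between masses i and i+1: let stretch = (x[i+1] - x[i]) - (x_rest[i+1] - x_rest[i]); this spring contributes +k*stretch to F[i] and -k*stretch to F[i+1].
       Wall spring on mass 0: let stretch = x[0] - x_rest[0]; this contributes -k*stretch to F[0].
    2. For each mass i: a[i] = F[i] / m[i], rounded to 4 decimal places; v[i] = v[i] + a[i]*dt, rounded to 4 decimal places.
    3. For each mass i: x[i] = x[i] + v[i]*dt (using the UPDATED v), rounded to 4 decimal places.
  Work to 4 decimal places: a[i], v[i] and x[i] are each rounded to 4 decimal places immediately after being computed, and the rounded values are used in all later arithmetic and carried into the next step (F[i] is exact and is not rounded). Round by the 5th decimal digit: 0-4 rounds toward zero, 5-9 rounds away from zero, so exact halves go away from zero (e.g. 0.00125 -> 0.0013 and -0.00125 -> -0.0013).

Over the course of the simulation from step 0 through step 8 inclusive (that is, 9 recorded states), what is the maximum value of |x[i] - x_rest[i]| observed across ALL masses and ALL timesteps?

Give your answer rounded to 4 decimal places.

Step 0: x=[1.0000 5.0000 10.0000 10.0000] v=[0.0000 0.0000 0.0000 -2.0000]
Step 1: x=[1.1200 5.0400 9.8000 9.9200] v=[1.2000 0.4000 -2.0000 -0.8000]
Step 2: x=[1.3520 5.1136 9.4144 9.9552] v=[2.3200 0.7360 -3.8560 0.3520]
Step 3: x=[1.6804 5.2088 8.8784 10.0888] v=[3.2838 0.9517 -5.3600 1.3357]
Step 4: x=[2.0827 5.3096 8.2440 10.2940] v=[4.0230 1.0082 -6.3437 2.0515]
Step 5: x=[2.5308 5.3987 7.5743 10.5372] v=[4.4807 0.8912 -6.6975 2.4315]
Step 6: x=[2.9924 5.4601 6.9360 10.7818] v=[4.6155 0.6143 -6.3826 2.4463]
Step 7: x=[3.4330 5.4819 6.3925 10.9926] v=[4.4056 0.2176 -5.4346 2.1080]
Step 8: x=[3.8182 5.4581 5.9966 11.1394] v=[3.8520 -0.2377 -3.9588 1.4680]
Max displacement = 3.0034

Answer: 3.0034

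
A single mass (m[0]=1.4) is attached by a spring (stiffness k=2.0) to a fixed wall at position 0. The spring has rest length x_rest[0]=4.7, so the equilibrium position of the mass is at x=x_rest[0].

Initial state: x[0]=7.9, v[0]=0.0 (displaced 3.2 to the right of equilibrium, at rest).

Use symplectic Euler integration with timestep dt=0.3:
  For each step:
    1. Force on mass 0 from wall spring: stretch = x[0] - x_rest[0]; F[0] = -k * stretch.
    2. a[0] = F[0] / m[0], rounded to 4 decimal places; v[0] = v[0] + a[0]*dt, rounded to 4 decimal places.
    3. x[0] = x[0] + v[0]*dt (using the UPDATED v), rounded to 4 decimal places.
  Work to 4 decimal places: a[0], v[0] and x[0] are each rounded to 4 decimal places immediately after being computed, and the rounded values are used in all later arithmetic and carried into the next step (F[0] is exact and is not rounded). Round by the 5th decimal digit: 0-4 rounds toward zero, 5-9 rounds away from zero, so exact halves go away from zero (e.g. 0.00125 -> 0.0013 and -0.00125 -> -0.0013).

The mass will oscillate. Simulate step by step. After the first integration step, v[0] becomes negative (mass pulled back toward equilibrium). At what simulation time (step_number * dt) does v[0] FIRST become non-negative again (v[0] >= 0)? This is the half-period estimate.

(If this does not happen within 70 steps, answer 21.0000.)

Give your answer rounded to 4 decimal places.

Answer: 2.7000

Derivation:
Step 0: x=[7.9000] v=[0.0000]
Step 1: x=[7.4886] v=[-1.3714]
Step 2: x=[6.7187] v=[-2.5665]
Step 3: x=[5.6892] v=[-3.4317]
Step 4: x=[4.5325] v=[-3.8556]
Step 5: x=[3.3974] v=[-3.7838]
Step 6: x=[2.4298] v=[-3.2255]
Step 7: x=[1.7540] v=[-2.2526]
Step 8: x=[1.4570] v=[-0.9900]
Step 9: x=[1.5770] v=[0.3999]
First v>=0 after going negative at step 9, time=2.7000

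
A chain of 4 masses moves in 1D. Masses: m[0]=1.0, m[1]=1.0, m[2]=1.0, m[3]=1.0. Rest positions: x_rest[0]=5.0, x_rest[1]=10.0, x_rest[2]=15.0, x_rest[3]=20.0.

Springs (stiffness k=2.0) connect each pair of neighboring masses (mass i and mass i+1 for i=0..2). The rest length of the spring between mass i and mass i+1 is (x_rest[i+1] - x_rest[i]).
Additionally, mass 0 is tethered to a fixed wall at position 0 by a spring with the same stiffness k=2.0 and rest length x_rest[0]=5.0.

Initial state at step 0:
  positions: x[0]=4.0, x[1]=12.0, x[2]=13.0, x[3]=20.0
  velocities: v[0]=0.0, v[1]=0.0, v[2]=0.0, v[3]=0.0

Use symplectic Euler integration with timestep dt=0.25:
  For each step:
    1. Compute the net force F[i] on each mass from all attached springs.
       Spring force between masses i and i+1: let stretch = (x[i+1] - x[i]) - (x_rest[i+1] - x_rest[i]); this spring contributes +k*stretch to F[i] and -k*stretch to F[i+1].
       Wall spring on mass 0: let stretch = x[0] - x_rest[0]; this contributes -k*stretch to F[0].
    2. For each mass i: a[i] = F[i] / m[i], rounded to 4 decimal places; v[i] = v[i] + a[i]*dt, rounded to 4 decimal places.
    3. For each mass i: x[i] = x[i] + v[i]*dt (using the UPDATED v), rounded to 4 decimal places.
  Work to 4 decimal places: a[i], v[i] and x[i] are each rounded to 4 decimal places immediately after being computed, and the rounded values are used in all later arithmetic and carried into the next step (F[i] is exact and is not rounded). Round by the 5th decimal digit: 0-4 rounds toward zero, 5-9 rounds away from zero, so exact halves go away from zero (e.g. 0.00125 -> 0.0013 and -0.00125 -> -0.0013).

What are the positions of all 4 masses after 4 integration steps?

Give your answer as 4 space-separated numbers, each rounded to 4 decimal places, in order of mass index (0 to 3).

Answer: 6.1758 7.7988 16.5261 19.0037

Derivation:
Step 0: x=[4.0000 12.0000 13.0000 20.0000] v=[0.0000 0.0000 0.0000 0.0000]
Step 1: x=[4.5000 11.1250 13.7500 19.7500] v=[2.0000 -3.5000 3.0000 -1.0000]
Step 2: x=[5.2656 9.7500 14.9219 19.3750] v=[3.0625 -5.5000 4.6875 -1.5000]
Step 3: x=[5.9336 8.4609 16.0039 19.0684] v=[2.6719 -5.1563 4.3281 -1.2266]
Step 4: x=[6.1758 7.7988 16.5261 19.0037] v=[0.9688 -2.6485 2.0889 -0.2589]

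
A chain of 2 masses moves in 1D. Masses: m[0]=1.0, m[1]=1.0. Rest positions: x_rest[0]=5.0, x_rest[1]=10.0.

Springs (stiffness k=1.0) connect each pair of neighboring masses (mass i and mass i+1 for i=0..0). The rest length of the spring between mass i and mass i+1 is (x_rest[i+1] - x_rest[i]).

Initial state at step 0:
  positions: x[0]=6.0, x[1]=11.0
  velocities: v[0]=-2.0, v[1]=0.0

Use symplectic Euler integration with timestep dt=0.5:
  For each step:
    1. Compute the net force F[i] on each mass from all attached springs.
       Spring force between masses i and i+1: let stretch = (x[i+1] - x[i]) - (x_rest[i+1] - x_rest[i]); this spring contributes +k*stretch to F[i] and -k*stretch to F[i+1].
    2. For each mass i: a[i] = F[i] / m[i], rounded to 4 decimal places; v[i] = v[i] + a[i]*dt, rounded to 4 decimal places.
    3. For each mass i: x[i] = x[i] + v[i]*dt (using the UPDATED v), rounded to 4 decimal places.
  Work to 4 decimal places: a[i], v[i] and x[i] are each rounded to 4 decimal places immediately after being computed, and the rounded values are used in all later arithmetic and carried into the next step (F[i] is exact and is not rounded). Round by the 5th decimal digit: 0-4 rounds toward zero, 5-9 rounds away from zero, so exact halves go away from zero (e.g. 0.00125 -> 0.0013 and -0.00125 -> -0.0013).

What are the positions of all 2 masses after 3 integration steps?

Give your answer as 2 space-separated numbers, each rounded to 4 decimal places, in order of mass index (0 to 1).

Step 0: x=[6.0000 11.0000] v=[-2.0000 0.0000]
Step 1: x=[5.0000 11.0000] v=[-2.0000 0.0000]
Step 2: x=[4.2500 10.7500] v=[-1.5000 -0.5000]
Step 3: x=[3.8750 10.1250] v=[-0.7500 -1.2500]

Answer: 3.8750 10.1250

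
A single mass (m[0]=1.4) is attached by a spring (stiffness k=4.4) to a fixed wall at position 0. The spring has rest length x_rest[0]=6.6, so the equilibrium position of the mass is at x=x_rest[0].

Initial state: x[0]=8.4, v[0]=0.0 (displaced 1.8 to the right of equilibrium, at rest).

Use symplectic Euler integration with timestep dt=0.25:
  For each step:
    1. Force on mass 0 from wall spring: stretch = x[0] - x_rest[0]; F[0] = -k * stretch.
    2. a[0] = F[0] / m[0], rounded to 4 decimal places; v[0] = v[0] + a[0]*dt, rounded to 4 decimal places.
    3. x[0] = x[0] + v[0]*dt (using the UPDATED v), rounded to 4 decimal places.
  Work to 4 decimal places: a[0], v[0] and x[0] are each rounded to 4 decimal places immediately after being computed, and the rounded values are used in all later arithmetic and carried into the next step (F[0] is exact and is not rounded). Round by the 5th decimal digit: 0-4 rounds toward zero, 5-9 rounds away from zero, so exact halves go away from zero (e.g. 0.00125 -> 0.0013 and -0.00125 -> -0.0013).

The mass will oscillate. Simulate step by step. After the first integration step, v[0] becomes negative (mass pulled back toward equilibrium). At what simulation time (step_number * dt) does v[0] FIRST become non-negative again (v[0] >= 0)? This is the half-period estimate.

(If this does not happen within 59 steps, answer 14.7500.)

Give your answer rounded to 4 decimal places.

Step 0: x=[8.4000] v=[0.0000]
Step 1: x=[8.0464] v=[-1.4143]
Step 2: x=[7.4087] v=[-2.5508]
Step 3: x=[6.6122] v=[-3.1862]
Step 4: x=[5.8133] v=[-3.1958]
Step 5: x=[5.1689] v=[-2.5777]
Step 6: x=[4.8056] v=[-1.4533]
Step 7: x=[4.7948] v=[-0.0434]
Step 8: x=[5.1386] v=[1.3750]
First v>=0 after going negative at step 8, time=2.0000

Answer: 2.0000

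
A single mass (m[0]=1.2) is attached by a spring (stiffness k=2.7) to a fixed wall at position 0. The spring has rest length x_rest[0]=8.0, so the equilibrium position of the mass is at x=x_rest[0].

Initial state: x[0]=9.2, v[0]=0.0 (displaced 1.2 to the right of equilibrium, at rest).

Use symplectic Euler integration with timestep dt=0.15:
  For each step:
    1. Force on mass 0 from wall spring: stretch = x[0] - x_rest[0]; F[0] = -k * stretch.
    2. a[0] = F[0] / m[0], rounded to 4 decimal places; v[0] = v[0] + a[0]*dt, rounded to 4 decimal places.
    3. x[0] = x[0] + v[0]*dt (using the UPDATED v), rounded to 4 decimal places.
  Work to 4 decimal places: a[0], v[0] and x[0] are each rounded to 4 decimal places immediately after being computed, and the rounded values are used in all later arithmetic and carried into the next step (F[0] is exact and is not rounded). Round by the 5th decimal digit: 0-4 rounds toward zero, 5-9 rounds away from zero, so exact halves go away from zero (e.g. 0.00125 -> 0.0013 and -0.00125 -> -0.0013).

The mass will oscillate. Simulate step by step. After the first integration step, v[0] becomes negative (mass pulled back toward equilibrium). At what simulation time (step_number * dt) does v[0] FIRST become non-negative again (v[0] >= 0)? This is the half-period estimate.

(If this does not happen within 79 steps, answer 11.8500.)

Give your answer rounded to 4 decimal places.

Answer: 2.1000

Derivation:
Step 0: x=[9.2000] v=[0.0000]
Step 1: x=[9.1393] v=[-0.4050]
Step 2: x=[9.0209] v=[-0.7895]
Step 3: x=[8.8508] v=[-1.1341]
Step 4: x=[8.6376] v=[-1.4212]
Step 5: x=[8.3921] v=[-1.6364]
Step 6: x=[8.1268] v=[-1.7687]
Step 7: x=[7.8551] v=[-1.8115]
Step 8: x=[7.5907] v=[-1.7626]
Step 9: x=[7.3470] v=[-1.6245]
Step 10: x=[7.1364] v=[-1.4041]
Step 11: x=[6.9695] v=[-1.1126]
Step 12: x=[6.8548] v=[-0.7648]
Step 13: x=[6.7981] v=[-0.3783]
Step 14: x=[6.8022] v=[0.0273]
First v>=0 after going negative at step 14, time=2.1000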